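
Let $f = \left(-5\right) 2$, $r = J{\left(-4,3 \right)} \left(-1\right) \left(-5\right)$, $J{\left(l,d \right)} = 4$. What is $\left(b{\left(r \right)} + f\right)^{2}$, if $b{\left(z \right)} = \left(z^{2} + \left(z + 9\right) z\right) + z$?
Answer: $980100$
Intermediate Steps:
$r = 20$ ($r = 4 \left(-1\right) \left(-5\right) = \left(-4\right) \left(-5\right) = 20$)
$f = -10$
$b{\left(z \right)} = z + z^{2} + z \left(9 + z\right)$ ($b{\left(z \right)} = \left(z^{2} + \left(9 + z\right) z\right) + z = \left(z^{2} + z \left(9 + z\right)\right) + z = z + z^{2} + z \left(9 + z\right)$)
$\left(b{\left(r \right)} + f\right)^{2} = \left(2 \cdot 20 \left(5 + 20\right) - 10\right)^{2} = \left(2 \cdot 20 \cdot 25 - 10\right)^{2} = \left(1000 - 10\right)^{2} = 990^{2} = 980100$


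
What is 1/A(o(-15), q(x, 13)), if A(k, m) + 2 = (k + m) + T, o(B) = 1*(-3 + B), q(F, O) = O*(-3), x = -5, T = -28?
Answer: -1/87 ≈ -0.011494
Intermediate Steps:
q(F, O) = -3*O
o(B) = -3 + B
A(k, m) = -30 + k + m (A(k, m) = -2 + ((k + m) - 28) = -2 + (-28 + k + m) = -30 + k + m)
1/A(o(-15), q(x, 13)) = 1/(-30 + (-3 - 15) - 3*13) = 1/(-30 - 18 - 39) = 1/(-87) = -1/87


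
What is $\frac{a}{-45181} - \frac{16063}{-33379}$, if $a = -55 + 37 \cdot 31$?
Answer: $\frac{689292535}{1508096599} \approx 0.45706$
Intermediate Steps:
$a = 1092$ ($a = -55 + 1147 = 1092$)
$\frac{a}{-45181} - \frac{16063}{-33379} = \frac{1092}{-45181} - \frac{16063}{-33379} = 1092 \left(- \frac{1}{45181}\right) - - \frac{16063}{33379} = - \frac{1092}{45181} + \frac{16063}{33379} = \frac{689292535}{1508096599}$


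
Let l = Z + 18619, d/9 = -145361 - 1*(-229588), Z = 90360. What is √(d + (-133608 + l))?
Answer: √733414 ≈ 856.40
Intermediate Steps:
d = 758043 (d = 9*(-145361 - 1*(-229588)) = 9*(-145361 + 229588) = 9*84227 = 758043)
l = 108979 (l = 90360 + 18619 = 108979)
√(d + (-133608 + l)) = √(758043 + (-133608 + 108979)) = √(758043 - 24629) = √733414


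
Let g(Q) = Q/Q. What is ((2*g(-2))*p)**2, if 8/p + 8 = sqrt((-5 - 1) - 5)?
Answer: 13568/5625 + 4096*I*sqrt(11)/5625 ≈ 2.4121 + 2.4151*I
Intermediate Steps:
g(Q) = 1
p = 8/(-8 + I*sqrt(11)) (p = 8/(-8 + sqrt((-5 - 1) - 5)) = 8/(-8 + sqrt(-6 - 5)) = 8/(-8 + sqrt(-11)) = 8/(-8 + I*sqrt(11)) ≈ -0.85333 - 0.35377*I)
((2*g(-2))*p)**2 = ((2*1)*(-64/75 - 8*I*sqrt(11)/75))**2 = (2*(-64/75 - 8*I*sqrt(11)/75))**2 = (-128/75 - 16*I*sqrt(11)/75)**2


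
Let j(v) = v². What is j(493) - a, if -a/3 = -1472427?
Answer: -4174232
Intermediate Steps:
a = 4417281 (a = -3*(-1472427) = 4417281)
j(493) - a = 493² - 1*4417281 = 243049 - 4417281 = -4174232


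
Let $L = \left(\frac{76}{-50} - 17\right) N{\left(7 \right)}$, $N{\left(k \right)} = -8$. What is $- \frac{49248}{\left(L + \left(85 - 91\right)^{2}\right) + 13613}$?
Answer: $- \frac{1231200}{344929} \approx -3.5694$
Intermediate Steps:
$L = \frac{3704}{25}$ ($L = \left(\frac{76}{-50} - 17\right) \left(-8\right) = \left(76 \left(- \frac{1}{50}\right) - 17\right) \left(-8\right) = \left(- \frac{38}{25} - 17\right) \left(-8\right) = \left(- \frac{463}{25}\right) \left(-8\right) = \frac{3704}{25} \approx 148.16$)
$- \frac{49248}{\left(L + \left(85 - 91\right)^{2}\right) + 13613} = - \frac{49248}{\left(\frac{3704}{25} + \left(85 - 91\right)^{2}\right) + 13613} = - \frac{49248}{\left(\frac{3704}{25} + \left(-6\right)^{2}\right) + 13613} = - \frac{49248}{\left(\frac{3704}{25} + 36\right) + 13613} = - \frac{49248}{\frac{4604}{25} + 13613} = - \frac{49248}{\frac{344929}{25}} = \left(-49248\right) \frac{25}{344929} = - \frac{1231200}{344929}$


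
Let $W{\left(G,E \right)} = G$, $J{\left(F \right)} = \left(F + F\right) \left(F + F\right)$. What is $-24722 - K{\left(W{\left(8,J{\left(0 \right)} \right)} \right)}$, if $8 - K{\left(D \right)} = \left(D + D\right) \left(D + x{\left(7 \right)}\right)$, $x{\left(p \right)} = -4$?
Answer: $-24666$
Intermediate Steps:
$J{\left(F \right)} = 4 F^{2}$ ($J{\left(F \right)} = 2 F 2 F = 4 F^{2}$)
$K{\left(D \right)} = 8 - 2 D \left(-4 + D\right)$ ($K{\left(D \right)} = 8 - \left(D + D\right) \left(D - 4\right) = 8 - 2 D \left(-4 + D\right)$)
$-24722 - K{\left(W{\left(8,J{\left(0 \right)} \right)} \right)} = -24722 - \left(8 - 2 \cdot 8^{2} + 8 \cdot 8\right) = -24722 - \left(8 - 128 + 64\right) = -24722 - -56 = -24722 + 56 = -24666$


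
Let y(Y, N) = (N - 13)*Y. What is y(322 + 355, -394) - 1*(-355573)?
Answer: 80034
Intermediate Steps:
y(Y, N) = Y*(-13 + N) (y(Y, N) = (-13 + N)*Y = Y*(-13 + N))
y(322 + 355, -394) - 1*(-355573) = (322 + 355)*(-13 - 394) - 1*(-355573) = 677*(-407) + 355573 = -275539 + 355573 = 80034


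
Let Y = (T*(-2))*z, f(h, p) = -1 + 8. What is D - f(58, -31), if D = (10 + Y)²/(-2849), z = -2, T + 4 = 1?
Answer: -19947/2849 ≈ -7.0014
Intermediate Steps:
T = -3 (T = -4 + 1 = -3)
f(h, p) = 7
Y = -12 (Y = -3*(-2)*(-2) = 6*(-2) = -12)
D = -4/2849 (D = (10 - 12)²/(-2849) = (-2)²*(-1/2849) = 4*(-1/2849) = -4/2849 ≈ -0.0014040)
D - f(58, -31) = -4/2849 - 1*7 = -4/2849 - 7 = -19947/2849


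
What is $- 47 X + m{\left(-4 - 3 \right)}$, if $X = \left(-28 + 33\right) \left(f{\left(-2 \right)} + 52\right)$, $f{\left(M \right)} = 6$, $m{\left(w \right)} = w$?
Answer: $-13637$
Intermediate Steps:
$X = 290$ ($X = \left(-28 + 33\right) \left(6 + 52\right) = 5 \cdot 58 = 290$)
$- 47 X + m{\left(-4 - 3 \right)} = \left(-47\right) 290 - 7 = -13630 - 7 = -13637$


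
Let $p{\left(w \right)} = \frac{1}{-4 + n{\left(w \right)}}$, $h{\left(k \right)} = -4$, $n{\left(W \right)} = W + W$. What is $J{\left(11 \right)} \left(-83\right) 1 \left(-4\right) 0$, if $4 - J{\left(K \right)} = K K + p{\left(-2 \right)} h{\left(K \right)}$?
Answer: $0$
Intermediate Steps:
$n{\left(W \right)} = 2 W$
$p{\left(w \right)} = \frac{1}{-4 + 2 w}$
$J{\left(K \right)} = \frac{7}{2} - K^{2}$ ($J{\left(K \right)} = 4 - \left(K K + \frac{1}{2 \left(-2 - 2\right)} \left(-4\right)\right) = 4 - \left(K^{2} + \frac{1}{2 \left(-4\right)} \left(-4\right)\right) = 4 - \left(K^{2} + \frac{1}{2} \left(- \frac{1}{4}\right) \left(-4\right)\right) = 4 - \left(K^{2} - - \frac{1}{2}\right) = 4 - \left(K^{2} + \frac{1}{2}\right) = 4 - \left(\frac{1}{2} + K^{2}\right) = \frac{7}{2} - K^{2}$)
$J{\left(11 \right)} \left(-83\right) 1 \left(-4\right) 0 = \left(\frac{7}{2} - 11^{2}\right) \left(-83\right) 1 \left(-4\right) 0 = \left(\frac{7}{2} - 121\right) \left(-83\right) \left(\left(-4\right) 0\right) = \left(\frac{7}{2} - 121\right) \left(-83\right) 0 = \left(- \frac{235}{2}\right) \left(-83\right) 0 = \frac{19505}{2} \cdot 0 = 0$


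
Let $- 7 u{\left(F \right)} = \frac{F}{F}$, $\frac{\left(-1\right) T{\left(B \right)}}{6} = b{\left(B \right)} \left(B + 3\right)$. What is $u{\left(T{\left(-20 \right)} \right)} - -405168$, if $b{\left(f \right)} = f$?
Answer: $\frac{2836175}{7} \approx 4.0517 \cdot 10^{5}$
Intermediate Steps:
$T{\left(B \right)} = - 6 B \left(3 + B\right)$ ($T{\left(B \right)} = - 6 B \left(B + 3\right) = - 6 B \left(3 + B\right)$)
$u{\left(F \right)} = - \frac{1}{7}$ ($u{\left(F \right)} = - \frac{F \frac{1}{F}}{7} = \left(- \frac{1}{7}\right) 1 = - \frac{1}{7}$)
$u{\left(T{\left(-20 \right)} \right)} - -405168 = - \frac{1}{7} - -405168 = - \frac{1}{7} + 405168 = \frac{2836175}{7}$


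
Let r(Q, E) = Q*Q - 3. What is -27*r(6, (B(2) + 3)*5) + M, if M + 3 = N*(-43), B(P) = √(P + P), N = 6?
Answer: -1152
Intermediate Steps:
B(P) = √2*√P (B(P) = √(2*P) = √2*√P)
M = -261 (M = -3 + 6*(-43) = -3 - 258 = -261)
r(Q, E) = -3 + Q² (r(Q, E) = Q² - 3 = -3 + Q²)
-27*r(6, (B(2) + 3)*5) + M = -27*(-3 + 6²) - 261 = -27*(-3 + 36) - 261 = -27*33 - 261 = -891 - 261 = -1152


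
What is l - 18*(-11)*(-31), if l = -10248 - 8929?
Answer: -25315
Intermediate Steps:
l = -19177
l - 18*(-11)*(-31) = -19177 - 18*(-11)*(-31) = -19177 + 198*(-31) = -19177 - 6138 = -25315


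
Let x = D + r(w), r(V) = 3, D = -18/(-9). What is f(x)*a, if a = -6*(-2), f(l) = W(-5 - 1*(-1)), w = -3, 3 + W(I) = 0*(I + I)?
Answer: -36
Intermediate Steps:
W(I) = -3 (W(I) = -3 + 0*(I + I) = -3 + 0*(2*I) = -3 + 0 = -3)
D = 2 (D = -18*(-⅑) = 2)
x = 5 (x = 2 + 3 = 5)
f(l) = -3
a = 12
f(x)*a = -3*12 = -36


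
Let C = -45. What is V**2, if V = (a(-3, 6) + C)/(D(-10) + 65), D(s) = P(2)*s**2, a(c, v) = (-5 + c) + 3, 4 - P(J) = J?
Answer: 100/2809 ≈ 0.035600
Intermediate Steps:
P(J) = 4 - J
a(c, v) = -2 + c
D(s) = 2*s**2 (D(s) = (4 - 1*2)*s**2 = (4 - 2)*s**2 = 2*s**2)
V = -10/53 (V = ((-2 - 3) - 45)/(2*(-10)**2 + 65) = (-5 - 45)/(2*100 + 65) = -50/(200 + 65) = -50/265 = -50*1/265 = -10/53 ≈ -0.18868)
V**2 = (-10/53)**2 = 100/2809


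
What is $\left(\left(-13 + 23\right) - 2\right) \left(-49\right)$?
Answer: $-392$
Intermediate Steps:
$\left(\left(-13 + 23\right) - 2\right) \left(-49\right) = \left(10 - 2\right) \left(-49\right) = 8 \left(-49\right) = -392$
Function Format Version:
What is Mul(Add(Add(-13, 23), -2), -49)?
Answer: -392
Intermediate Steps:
Mul(Add(Add(-13, 23), -2), -49) = Mul(Add(10, -2), -49) = Mul(8, -49) = -392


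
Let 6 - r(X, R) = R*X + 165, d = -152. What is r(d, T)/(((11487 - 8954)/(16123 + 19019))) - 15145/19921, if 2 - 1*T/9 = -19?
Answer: 20000083825673/50459893 ≈ 3.9636e+5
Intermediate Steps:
T = 189 (T = 18 - 9*(-19) = 18 + 171 = 189)
r(X, R) = -159 - R*X (r(X, R) = 6 - (R*X + 165) = 6 - (165 + R*X) = 6 + (-165 - R*X) = -159 - R*X)
r(d, T)/(((11487 - 8954)/(16123 + 19019))) - 15145/19921 = (-159 - 1*189*(-152))/(((11487 - 8954)/(16123 + 19019))) - 15145/19921 = (-159 + 28728)/((2533/35142)) - 15145*1/19921 = 28569/((2533*(1/35142))) - 15145/19921 = 28569/(2533/35142) - 15145/19921 = 28569*(35142/2533) - 15145/19921 = 1003971798/2533 - 15145/19921 = 20000083825673/50459893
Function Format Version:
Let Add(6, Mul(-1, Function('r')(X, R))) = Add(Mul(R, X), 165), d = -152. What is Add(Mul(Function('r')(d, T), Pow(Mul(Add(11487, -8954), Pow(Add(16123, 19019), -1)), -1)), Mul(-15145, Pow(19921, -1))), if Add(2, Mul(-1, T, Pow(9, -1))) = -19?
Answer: Rational(20000083825673, 50459893) ≈ 3.9636e+5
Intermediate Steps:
T = 189 (T = Add(18, Mul(-9, -19)) = Add(18, 171) = 189)
Function('r')(X, R) = Add(-159, Mul(-1, R, X)) (Function('r')(X, R) = Add(6, Mul(-1, Add(Mul(R, X), 165))) = Add(6, Mul(-1, Add(165, Mul(R, X)))) = Add(6, Add(-165, Mul(-1, R, X))) = Add(-159, Mul(-1, R, X)))
Add(Mul(Function('r')(d, T), Pow(Mul(Add(11487, -8954), Pow(Add(16123, 19019), -1)), -1)), Mul(-15145, Pow(19921, -1))) = Add(Mul(Add(-159, Mul(-1, 189, -152)), Pow(Mul(Add(11487, -8954), Pow(Add(16123, 19019), -1)), -1)), Mul(-15145, Pow(19921, -1))) = Add(Mul(Add(-159, 28728), Pow(Mul(2533, Pow(35142, -1)), -1)), Mul(-15145, Rational(1, 19921))) = Add(Mul(28569, Pow(Mul(2533, Rational(1, 35142)), -1)), Rational(-15145, 19921)) = Add(Mul(28569, Pow(Rational(2533, 35142), -1)), Rational(-15145, 19921)) = Add(Mul(28569, Rational(35142, 2533)), Rational(-15145, 19921)) = Add(Rational(1003971798, 2533), Rational(-15145, 19921)) = Rational(20000083825673, 50459893)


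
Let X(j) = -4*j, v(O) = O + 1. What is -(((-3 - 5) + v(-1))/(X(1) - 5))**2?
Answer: -64/81 ≈ -0.79012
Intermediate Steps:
v(O) = 1 + O
-(((-3 - 5) + v(-1))/(X(1) - 5))**2 = -(((-3 - 5) + (1 - 1))/(-4*1 - 5))**2 = -((-8 + 0)/(-4 - 5))**2 = -(-8/(-9))**2 = -(-8*(-1/9))**2 = -(8/9)**2 = -1*64/81 = -64/81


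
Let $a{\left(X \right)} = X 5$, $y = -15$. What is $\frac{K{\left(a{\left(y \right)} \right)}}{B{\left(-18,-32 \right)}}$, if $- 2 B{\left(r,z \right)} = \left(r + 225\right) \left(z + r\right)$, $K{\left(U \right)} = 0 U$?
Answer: $0$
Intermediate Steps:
$a{\left(X \right)} = 5 X$
$K{\left(U \right)} = 0$
$B{\left(r,z \right)} = - \frac{\left(225 + r\right) \left(r + z\right)}{2}$ ($B{\left(r,z \right)} = - \frac{\left(r + 225\right) \left(z + r\right)}{2} = - \frac{\left(225 + r\right) \left(r + z\right)}{2}$)
$\frac{K{\left(a{\left(y \right)} \right)}}{B{\left(-18,-32 \right)}} = \frac{0}{\left(- \frac{225}{2}\right) \left(-18\right) - -3600 - \frac{\left(-18\right)^{2}}{2} - \left(-9\right) \left(-32\right)} = \frac{0}{2025 + 3600 - 162 - 288} = \frac{0}{5175} = 0 \cdot \frac{1}{5175} = 0$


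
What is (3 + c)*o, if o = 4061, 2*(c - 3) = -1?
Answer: 44671/2 ≈ 22336.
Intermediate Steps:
c = 5/2 (c = 3 + (½)*(-1) = 3 - ½ = 5/2 ≈ 2.5000)
(3 + c)*o = (3 + 5/2)*4061 = (11/2)*4061 = 44671/2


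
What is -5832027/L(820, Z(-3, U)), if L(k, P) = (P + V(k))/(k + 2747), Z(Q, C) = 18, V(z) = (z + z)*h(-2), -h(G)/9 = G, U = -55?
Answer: -770475567/1094 ≈ -7.0427e+5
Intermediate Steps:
h(G) = -9*G
V(z) = 36*z (V(z) = (z + z)*(-9*(-2)) = (2*z)*18 = 36*z)
L(k, P) = (P + 36*k)/(2747 + k) (L(k, P) = (P + 36*k)/(k + 2747) = (P + 36*k)/(2747 + k))
-5832027/L(820, Z(-3, U)) = -5832027*(2747 + 820)/(18 + 36*820) = -5832027*3567/(18 + 29520) = -5832027/((1/3567)*29538) = -5832027/9846/1189 = -5832027*1189/9846 = -770475567/1094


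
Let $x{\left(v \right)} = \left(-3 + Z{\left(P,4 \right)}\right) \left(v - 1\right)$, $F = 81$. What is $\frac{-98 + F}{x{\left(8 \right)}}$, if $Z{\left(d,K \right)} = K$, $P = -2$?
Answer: $- \frac{17}{7} \approx -2.4286$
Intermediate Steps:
$x{\left(v \right)} = -1 + v$ ($x{\left(v \right)} = \left(-3 + 4\right) \left(v - 1\right) = 1 \left(-1 + v\right) = -1 + v$)
$\frac{-98 + F}{x{\left(8 \right)}} = \frac{-98 + 81}{-1 + 8} = \frac{1}{7} \left(-17\right) = - \frac{17}{7}$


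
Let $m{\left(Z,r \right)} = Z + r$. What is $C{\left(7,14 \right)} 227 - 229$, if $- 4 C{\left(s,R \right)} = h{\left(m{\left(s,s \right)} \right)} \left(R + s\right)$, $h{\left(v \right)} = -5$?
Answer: $\frac{22919}{4} \approx 5729.8$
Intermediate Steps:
$C{\left(s,R \right)} = \frac{5 R}{4} + \frac{5 s}{4}$ ($C{\left(s,R \right)} = - \frac{\left(-5\right) \left(R + s\right)}{4} = - \frac{- 5 R - 5 s}{4} = \frac{5 R}{4} + \frac{5 s}{4}$)
$C{\left(7,14 \right)} 227 - 229 = \left(\frac{5}{4} \cdot 14 + \frac{5}{4} \cdot 7\right) 227 - 229 = \left(\frac{35}{2} + \frac{35}{4}\right) 227 - 229 = \frac{105}{4} \cdot 227 - 229 = \frac{23835}{4} - 229 = \frac{22919}{4}$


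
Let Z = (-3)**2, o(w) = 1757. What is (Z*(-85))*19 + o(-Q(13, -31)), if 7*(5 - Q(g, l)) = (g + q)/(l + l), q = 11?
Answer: -12778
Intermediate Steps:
Q(g, l) = 5 - (11 + g)/(14*l) (Q(g, l) = 5 - (g + 11)/(7*(l + l)) = 5 - (11 + g)/(7*(2*l)) = 5 - (11 + g)*1/(2*l)/7 = 5 - (11 + g)/(14*l))
Z = 9
(Z*(-85))*19 + o(-Q(13, -31)) = (9*(-85))*19 + 1757 = -765*19 + 1757 = -14535 + 1757 = -12778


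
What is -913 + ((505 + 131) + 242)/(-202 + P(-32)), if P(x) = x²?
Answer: -374804/411 ≈ -911.93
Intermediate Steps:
-913 + ((505 + 131) + 242)/(-202 + P(-32)) = -913 + ((505 + 131) + 242)/(-202 + (-32)²) = -913 + (636 + 242)/(-202 + 1024) = -913 + 878/822 = -913 + 878*(1/822) = -913 + 439/411 = -374804/411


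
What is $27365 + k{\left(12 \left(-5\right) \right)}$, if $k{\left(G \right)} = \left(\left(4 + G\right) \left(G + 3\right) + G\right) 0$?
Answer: $27365$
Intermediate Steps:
$k{\left(G \right)} = 0$ ($k{\left(G \right)} = \left(\left(4 + G\right) \left(3 + G\right) + G\right) 0 = \left(\left(3 + G\right) \left(4 + G\right) + G\right) 0 = \left(G + \left(3 + G\right) \left(4 + G\right)\right) 0 = 0$)
$27365 + k{\left(12 \left(-5\right) \right)} = 27365 + 0 = 27365$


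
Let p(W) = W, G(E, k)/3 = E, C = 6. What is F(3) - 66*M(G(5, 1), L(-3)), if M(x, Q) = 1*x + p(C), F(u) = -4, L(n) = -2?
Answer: -1390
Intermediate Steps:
G(E, k) = 3*E
M(x, Q) = 6 + x (M(x, Q) = 1*x + 6 = x + 6 = 6 + x)
F(3) - 66*M(G(5, 1), L(-3)) = -4 - 66*(6 + 3*5) = -4 - 66*(6 + 15) = -4 - 66*21 = -4 - 1386 = -1390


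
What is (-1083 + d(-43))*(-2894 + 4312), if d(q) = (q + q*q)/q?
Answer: -1595250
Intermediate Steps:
d(q) = (q + q²)/q
(-1083 + d(-43))*(-2894 + 4312) = (-1083 + (1 - 43))*(-2894 + 4312) = (-1083 - 42)*1418 = -1125*1418 = -1595250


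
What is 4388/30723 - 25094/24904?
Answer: -30076555/34778436 ≈ -0.86480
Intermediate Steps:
4388/30723 - 25094/24904 = 4388*(1/30723) - 25094*1/24904 = 4388/30723 - 12547/12452 = -30076555/34778436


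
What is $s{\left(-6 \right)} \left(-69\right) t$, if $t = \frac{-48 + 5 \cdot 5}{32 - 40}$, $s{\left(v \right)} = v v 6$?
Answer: $-42849$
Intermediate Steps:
$s{\left(v \right)} = 6 v^{2}$ ($s{\left(v \right)} = v^{2} \cdot 6 = 6 v^{2}$)
$t = \frac{23}{8}$ ($t = \frac{-48 + 25}{-8} = \left(-23\right) \left(- \frac{1}{8}\right) = \frac{23}{8} \approx 2.875$)
$s{\left(-6 \right)} \left(-69\right) t = 6 \left(-6\right)^{2} \left(-69\right) \frac{23}{8} = 6 \cdot 36 \left(-69\right) \frac{23}{8} = 216 \left(-69\right) \frac{23}{8} = \left(-14904\right) \frac{23}{8} = -42849$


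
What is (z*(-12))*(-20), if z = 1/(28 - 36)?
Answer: -30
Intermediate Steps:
z = -1/8 (z = 1/(-8) = -1/8 ≈ -0.12500)
(z*(-12))*(-20) = -1/8*(-12)*(-20) = (3/2)*(-20) = -30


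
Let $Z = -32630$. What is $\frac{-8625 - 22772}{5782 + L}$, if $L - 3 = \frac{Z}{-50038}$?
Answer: $- \frac{785521543}{144751230} \approx -5.4267$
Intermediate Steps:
$L = \frac{91372}{25019}$ ($L = 3 - \frac{32630}{-50038} = 3 - - \frac{16315}{25019} = 3 + \frac{16315}{25019} = \frac{91372}{25019} \approx 3.6521$)
$\frac{-8625 - 22772}{5782 + L} = \frac{-8625 - 22772}{5782 + \frac{91372}{25019}} = - \frac{31397}{\frac{144751230}{25019}} = \left(-31397\right) \frac{25019}{144751230} = - \frac{785521543}{144751230}$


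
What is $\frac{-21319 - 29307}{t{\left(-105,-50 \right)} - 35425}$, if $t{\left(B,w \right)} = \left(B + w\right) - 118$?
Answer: $\frac{25313}{17849} \approx 1.4182$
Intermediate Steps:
$t{\left(B,w \right)} = -118 + B + w$
$\frac{-21319 - 29307}{t{\left(-105,-50 \right)} - 35425} = \frac{-21319 - 29307}{\left(-118 - 105 - 50\right) - 35425} = - \frac{50626}{-273 - 35425} = - \frac{50626}{-35698} = \left(-50626\right) \left(- \frac{1}{35698}\right) = \frac{25313}{17849}$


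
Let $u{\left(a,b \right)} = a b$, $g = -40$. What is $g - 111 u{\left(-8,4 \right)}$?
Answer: $3512$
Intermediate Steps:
$g - 111 u{\left(-8,4 \right)} = -40 - 111 \left(\left(-8\right) 4\right) = -40 - -3552 = -40 + 3552 = 3512$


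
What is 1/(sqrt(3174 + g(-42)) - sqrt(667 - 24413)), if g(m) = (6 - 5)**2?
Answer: 1/(5*sqrt(127) - I*sqrt(23746)) ≈ 0.0020931 + 0.0057241*I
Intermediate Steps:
g(m) = 1 (g(m) = 1**2 = 1)
1/(sqrt(3174 + g(-42)) - sqrt(667 - 24413)) = 1/(sqrt(3174 + 1) - sqrt(667 - 24413)) = 1/(sqrt(3175) - sqrt(-23746)) = 1/(5*sqrt(127) - I*sqrt(23746))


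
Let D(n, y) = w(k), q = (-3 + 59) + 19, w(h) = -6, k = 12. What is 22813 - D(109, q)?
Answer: 22819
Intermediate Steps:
q = 75 (q = 56 + 19 = 75)
D(n, y) = -6
22813 - D(109, q) = 22813 - 1*(-6) = 22813 + 6 = 22819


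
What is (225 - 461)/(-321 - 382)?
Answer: 236/703 ≈ 0.33570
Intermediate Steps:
(225 - 461)/(-321 - 382) = -236/(-703) = -236*(-1/703) = 236/703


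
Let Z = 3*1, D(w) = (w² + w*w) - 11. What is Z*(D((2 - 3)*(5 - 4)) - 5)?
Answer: -42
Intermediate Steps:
D(w) = -11 + 2*w² (D(w) = (w² + w²) - 11 = 2*w² - 11 = -11 + 2*w²)
Z = 3
Z*(D((2 - 3)*(5 - 4)) - 5) = 3*((-11 + 2*((2 - 3)*(5 - 4))²) - 5) = 3*((-11 + 2*(-1*1)²) - 5) = 3*((-11 + 2*(-1)²) - 5) = 3*((-11 + 2*1) - 5) = 3*((-11 + 2) - 5) = 3*(-9 - 5) = 3*(-14) = -42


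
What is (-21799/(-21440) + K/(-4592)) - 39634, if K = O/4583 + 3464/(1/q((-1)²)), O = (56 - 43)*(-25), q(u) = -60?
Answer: -1116392848817381/28200482240 ≈ -39588.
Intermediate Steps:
O = -325 (O = 13*(-25) = -325)
K = -952531045/4583 (K = -325/4583 + 3464/(1/(-60)) = -325*1/4583 + 3464/(-1/60) = -325/4583 + 3464*(-60) = -325/4583 - 207840 = -952531045/4583 ≈ -2.0784e+5)
(-21799/(-21440) + K/(-4592)) - 39634 = (-21799/(-21440) - 952531045/4583/(-4592)) - 39634 = (-21799*(-1/21440) - 952531045/4583*(-1/4592)) - 39634 = (21799/21440 + 952531045/21045136) - 39634 = 1305064282779/28200482240 - 39634 = -1116392848817381/28200482240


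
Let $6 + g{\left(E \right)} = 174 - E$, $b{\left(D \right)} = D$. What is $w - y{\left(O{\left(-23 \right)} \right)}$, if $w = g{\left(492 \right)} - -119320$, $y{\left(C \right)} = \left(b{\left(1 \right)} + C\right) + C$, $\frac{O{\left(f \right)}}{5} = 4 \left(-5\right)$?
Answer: $119195$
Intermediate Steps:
$O{\left(f \right)} = -100$ ($O{\left(f \right)} = 5 \cdot 4 \left(-5\right) = 5 \left(-20\right) = -100$)
$g{\left(E \right)} = 168 - E$ ($g{\left(E \right)} = -6 - \left(-174 + E\right) = 168 - E$)
$y{\left(C \right)} = 1 + 2 C$ ($y{\left(C \right)} = \left(1 + C\right) + C = 1 + 2 C$)
$w = 118996$ ($w = \left(168 - 492\right) - -119320 = \left(168 - 492\right) + 119320 = -324 + 119320 = 118996$)
$w - y{\left(O{\left(-23 \right)} \right)} = 118996 - \left(1 + 2 \left(-100\right)\right) = 118996 - \left(1 - 200\right) = 118996 - -199 = 118996 + 199 = 119195$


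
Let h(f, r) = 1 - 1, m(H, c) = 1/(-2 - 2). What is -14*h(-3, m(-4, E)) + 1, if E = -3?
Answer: 1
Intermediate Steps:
m(H, c) = -¼ (m(H, c) = 1/(-4) = -¼)
h(f, r) = 0
-14*h(-3, m(-4, E)) + 1 = -14*0 + 1 = 0 + 1 = 1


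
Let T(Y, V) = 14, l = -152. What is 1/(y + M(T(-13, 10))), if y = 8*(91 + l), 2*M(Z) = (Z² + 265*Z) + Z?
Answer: 1/1472 ≈ 0.00067935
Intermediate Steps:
M(Z) = Z²/2 + 133*Z (M(Z) = ((Z² + 265*Z) + Z)/2 = (Z² + 266*Z)/2 = Z²/2 + 133*Z)
y = -488 (y = 8*(91 - 152) = 8*(-61) = -488)
1/(y + M(T(-13, 10))) = 1/(-488 + (½)*14*(266 + 14)) = 1/(-488 + (½)*14*280) = 1/(-488 + 1960) = 1/1472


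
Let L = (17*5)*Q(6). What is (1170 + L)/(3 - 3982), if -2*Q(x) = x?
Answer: -915/3979 ≈ -0.22996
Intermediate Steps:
Q(x) = -x/2
L = -255 (L = (17*5)*(-½*6) = 85*(-3) = -255)
(1170 + L)/(3 - 3982) = (1170 - 255)/(3 - 3982) = 915/(-3979) = 915*(-1/3979) = -915/3979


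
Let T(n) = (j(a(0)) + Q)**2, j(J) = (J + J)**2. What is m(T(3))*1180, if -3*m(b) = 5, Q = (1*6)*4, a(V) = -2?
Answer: -5900/3 ≈ -1966.7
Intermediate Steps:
Q = 24 (Q = 6*4 = 24)
j(J) = 4*J**2 (j(J) = (2*J)**2 = 4*J**2)
T(n) = 1600 (T(n) = (4*(-2)**2 + 24)**2 = (4*4 + 24)**2 = (16 + 24)**2 = 40**2 = 1600)
m(b) = -5/3 (m(b) = -1/3*5 = -5/3)
m(T(3))*1180 = -5/3*1180 = -5900/3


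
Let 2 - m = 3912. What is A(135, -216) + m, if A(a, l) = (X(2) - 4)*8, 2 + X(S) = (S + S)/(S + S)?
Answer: -3950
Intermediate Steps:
m = -3910 (m = 2 - 1*3912 = 2 - 3912 = -3910)
X(S) = -1 (X(S) = -2 + (S + S)/(S + S) = -2 + (2*S)/((2*S)) = -2 + (2*S)*(1/(2*S)) = -2 + 1 = -1)
A(a, l) = -40 (A(a, l) = (-1 - 4)*8 = -5*8 = -40)
A(135, -216) + m = -40 - 3910 = -3950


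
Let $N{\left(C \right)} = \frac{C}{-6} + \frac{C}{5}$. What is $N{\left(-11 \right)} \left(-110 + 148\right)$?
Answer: $- \frac{209}{15} \approx -13.933$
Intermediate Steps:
$N{\left(C \right)} = \frac{C}{30}$ ($N{\left(C \right)} = C \left(- \frac{1}{6}\right) + C \frac{1}{5} = - \frac{C}{6} + \frac{C}{5} = \frac{C}{30}$)
$N{\left(-11 \right)} \left(-110 + 148\right) = \frac{1}{30} \left(-11\right) \left(-110 + 148\right) = \left(- \frac{11}{30}\right) 38 = - \frac{209}{15}$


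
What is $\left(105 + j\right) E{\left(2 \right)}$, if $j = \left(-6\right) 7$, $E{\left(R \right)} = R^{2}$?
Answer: $252$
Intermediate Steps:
$j = -42$
$\left(105 + j\right) E{\left(2 \right)} = \left(105 - 42\right) 2^{2} = 63 \cdot 4 = 252$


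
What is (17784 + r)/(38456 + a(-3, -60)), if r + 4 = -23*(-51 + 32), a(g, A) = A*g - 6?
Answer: 18217/38630 ≈ 0.47158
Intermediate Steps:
a(g, A) = -6 + A*g
r = 433 (r = -4 - 23*(-51 + 32) = -4 - 23*(-19) = -4 + 437 = 433)
(17784 + r)/(38456 + a(-3, -60)) = (17784 + 433)/(38456 + (-6 - 60*(-3))) = 18217/(38456 + (-6 + 180)) = 18217/(38456 + 174) = 18217/38630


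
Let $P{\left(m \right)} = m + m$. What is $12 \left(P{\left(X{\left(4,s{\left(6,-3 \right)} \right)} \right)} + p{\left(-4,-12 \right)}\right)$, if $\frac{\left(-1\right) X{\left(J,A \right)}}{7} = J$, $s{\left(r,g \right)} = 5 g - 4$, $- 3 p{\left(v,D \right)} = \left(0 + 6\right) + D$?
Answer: $-648$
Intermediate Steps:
$p{\left(v,D \right)} = -2 - \frac{D}{3}$ ($p{\left(v,D \right)} = - \frac{\left(0 + 6\right) + D}{3} = - \frac{6 + D}{3} = -2 - \frac{D}{3}$)
$s{\left(r,g \right)} = -4 + 5 g$
$X{\left(J,A \right)} = - 7 J$
$P{\left(m \right)} = 2 m$
$12 \left(P{\left(X{\left(4,s{\left(6,-3 \right)} \right)} \right)} + p{\left(-4,-12 \right)}\right) = 12 \left(2 \left(\left(-7\right) 4\right) - -2\right) = 12 \left(2 \left(-28\right) + \left(-2 + 4\right)\right) = 12 \left(-56 + 2\right) = 12 \left(-54\right) = -648$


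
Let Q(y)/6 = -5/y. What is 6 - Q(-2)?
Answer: -9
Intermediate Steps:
Q(y) = -30/y (Q(y) = 6*(-5/y) = -30/y)
6 - Q(-2) = 6 - (-30)/(-2) = 6 - (-30)*(-1)/2 = 6 - 1*15 = 6 - 15 = -9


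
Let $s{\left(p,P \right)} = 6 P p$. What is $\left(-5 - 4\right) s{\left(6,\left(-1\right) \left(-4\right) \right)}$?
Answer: $-1296$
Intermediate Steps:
$s{\left(p,P \right)} = 6 P p$
$\left(-5 - 4\right) s{\left(6,\left(-1\right) \left(-4\right) \right)} = \left(-5 - 4\right) 6 \left(\left(-1\right) \left(-4\right)\right) 6 = - 9 \cdot 6 \cdot 4 \cdot 6 = \left(-9\right) 144 = -1296$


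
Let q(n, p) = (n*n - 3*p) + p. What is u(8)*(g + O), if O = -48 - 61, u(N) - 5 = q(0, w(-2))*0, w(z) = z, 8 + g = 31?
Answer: -430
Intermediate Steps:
g = 23 (g = -8 + 31 = 23)
q(n, p) = n² - 2*p (q(n, p) = (n² - 3*p) + p = n² - 2*p)
u(N) = 5 (u(N) = 5 + (0² - 2*(-2))*0 = 5 + (0 + 4)*0 = 5 + 4*0 = 5 + 0 = 5)
O = -109
u(8)*(g + O) = 5*(23 - 109) = 5*(-86) = -430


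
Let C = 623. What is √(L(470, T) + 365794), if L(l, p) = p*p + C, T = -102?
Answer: 3*√41869 ≈ 613.86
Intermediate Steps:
L(l, p) = 623 + p² (L(l, p) = p*p + 623 = p² + 623 = 623 + p²)
√(L(470, T) + 365794) = √((623 + (-102)²) + 365794) = √((623 + 10404) + 365794) = √(11027 + 365794) = √376821 = 3*√41869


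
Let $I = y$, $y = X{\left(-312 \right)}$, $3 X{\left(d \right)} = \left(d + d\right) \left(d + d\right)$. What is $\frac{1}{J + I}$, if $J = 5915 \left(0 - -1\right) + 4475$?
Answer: $\frac{1}{140182} \approx 7.1336 \cdot 10^{-6}$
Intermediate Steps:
$X{\left(d \right)} = \frac{4 d^{2}}{3}$ ($X{\left(d \right)} = \frac{\left(d + d\right) \left(d + d\right)}{3} = \frac{2 d 2 d}{3} = \frac{4 d^{2}}{3}$)
$y = 129792$ ($y = \frac{4 \left(-312\right)^{2}}{3} = \frac{4}{3} \cdot 97344 = 129792$)
$I = 129792$
$J = 10390$ ($J = 5915 \left(0 + 1\right) + 4475 = 5915 \cdot 1 + 4475 = 5915 + 4475 = 10390$)
$\frac{1}{J + I} = \frac{1}{10390 + 129792} = \frac{1}{140182}$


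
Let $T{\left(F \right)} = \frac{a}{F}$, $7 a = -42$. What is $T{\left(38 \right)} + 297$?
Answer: $\frac{5640}{19} \approx 296.84$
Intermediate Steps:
$a = -6$ ($a = \frac{1}{7} \left(-42\right) = -6$)
$T{\left(F \right)} = - \frac{6}{F}$
$T{\left(38 \right)} + 297 = - \frac{6}{38} + 297 = \left(-6\right) \frac{1}{38} + 297 = - \frac{3}{19} + 297 = \frac{5640}{19}$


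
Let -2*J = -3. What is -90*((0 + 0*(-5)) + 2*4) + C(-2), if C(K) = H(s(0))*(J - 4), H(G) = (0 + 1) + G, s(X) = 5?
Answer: -735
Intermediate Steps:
H(G) = 1 + G
J = 3/2 (J = -½*(-3) = 3/2 ≈ 1.5000)
C(K) = -15 (C(K) = (1 + 5)*(3/2 - 4) = 6*(-5/2) = -15)
-90*((0 + 0*(-5)) + 2*4) + C(-2) = -90*((0 + 0*(-5)) + 2*4) - 15 = -90*((0 + 0) + 8) - 15 = -90*(0 + 8) - 15 = -90*8 - 15 = -720 - 15 = -735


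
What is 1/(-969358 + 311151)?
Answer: -1/658207 ≈ -1.5193e-6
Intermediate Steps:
1/(-969358 + 311151) = 1/(-658207) = -1/658207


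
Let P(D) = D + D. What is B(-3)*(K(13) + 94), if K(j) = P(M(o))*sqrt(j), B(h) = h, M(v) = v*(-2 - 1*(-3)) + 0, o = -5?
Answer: -282 + 30*sqrt(13) ≈ -173.83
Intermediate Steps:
M(v) = v (M(v) = v*(-2 + 3) + 0 = v*1 + 0 = v + 0 = v)
P(D) = 2*D
K(j) = -10*sqrt(j) (K(j) = (2*(-5))*sqrt(j) = -10*sqrt(j))
B(-3)*(K(13) + 94) = -3*(-10*sqrt(13) + 94) = -3*(94 - 10*sqrt(13)) = -282 + 30*sqrt(13)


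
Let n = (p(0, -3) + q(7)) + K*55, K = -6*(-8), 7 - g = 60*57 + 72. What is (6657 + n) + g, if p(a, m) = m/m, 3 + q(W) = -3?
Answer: 5807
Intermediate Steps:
q(W) = -6 (q(W) = -3 - 3 = -6)
g = -3485 (g = 7 - (60*57 + 72) = 7 - (3420 + 72) = 7 - 1*3492 = 7 - 3492 = -3485)
p(a, m) = 1
K = 48
n = 2635 (n = (1 - 6) + 48*55 = -5 + 2640 = 2635)
(6657 + n) + g = (6657 + 2635) - 3485 = 9292 - 3485 = 5807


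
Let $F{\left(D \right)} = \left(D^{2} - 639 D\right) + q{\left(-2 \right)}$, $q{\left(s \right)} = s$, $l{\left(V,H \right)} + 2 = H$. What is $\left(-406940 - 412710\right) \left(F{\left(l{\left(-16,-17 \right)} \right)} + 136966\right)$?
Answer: $-122509806900$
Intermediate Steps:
$l{\left(V,H \right)} = -2 + H$
$F{\left(D \right)} = -2 + D^{2} - 639 D$ ($F{\left(D \right)} = \left(D^{2} - 639 D\right) - 2 = -2 + D^{2} - 639 D$)
$\left(-406940 - 412710\right) \left(F{\left(l{\left(-16,-17 \right)} \right)} + 136966\right) = \left(-406940 - 412710\right) \left(\left(-2 + \left(-2 - 17\right)^{2} - 639 \left(-2 - 17\right)\right) + 136966\right) = - 819650 \left(\left(-2 + \left(-19\right)^{2} - -12141\right) + 136966\right) = - 819650 \left(\left(-2 + 361 + 12141\right) + 136966\right) = - 819650 \left(12500 + 136966\right) = \left(-819650\right) 149466 = -122509806900$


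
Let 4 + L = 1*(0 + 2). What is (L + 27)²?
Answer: 625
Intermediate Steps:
L = -2 (L = -4 + 1*(0 + 2) = -4 + 1*2 = -4 + 2 = -2)
(L + 27)² = (-2 + 27)² = 25² = 625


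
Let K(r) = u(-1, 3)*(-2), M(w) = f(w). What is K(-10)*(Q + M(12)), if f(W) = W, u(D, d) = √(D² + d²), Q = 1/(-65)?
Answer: -1558*√10/65 ≈ -75.797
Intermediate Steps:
Q = -1/65 ≈ -0.015385
M(w) = w
K(r) = -2*√10 (K(r) = √((-1)² + 3²)*(-2) = √(1 + 9)*(-2) = √10*(-2) = -2*√10)
K(-10)*(Q + M(12)) = (-2*√10)*(-1/65 + 12) = -2*√10*(779/65) = -1558*√10/65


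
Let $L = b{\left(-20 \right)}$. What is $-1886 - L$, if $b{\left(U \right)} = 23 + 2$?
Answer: $-1911$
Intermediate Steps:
$b{\left(U \right)} = 25$
$L = 25$
$-1886 - L = -1886 - 25 = -1911$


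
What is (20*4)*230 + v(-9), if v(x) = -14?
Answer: 18386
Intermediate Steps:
(20*4)*230 + v(-9) = (20*4)*230 - 14 = 80*230 - 14 = 18400 - 14 = 18386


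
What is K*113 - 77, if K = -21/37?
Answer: -5222/37 ≈ -141.14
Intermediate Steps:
K = -21/37 (K = -21*1/37 = -21/37 ≈ -0.56757)
K*113 - 77 = -21/37*113 - 77 = -2373/37 - 77 = -5222/37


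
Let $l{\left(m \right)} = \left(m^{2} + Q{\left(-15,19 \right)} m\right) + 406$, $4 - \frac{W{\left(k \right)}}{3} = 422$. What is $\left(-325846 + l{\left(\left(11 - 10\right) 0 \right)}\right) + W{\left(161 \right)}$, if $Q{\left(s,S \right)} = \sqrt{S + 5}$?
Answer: $-326694$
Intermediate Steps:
$Q{\left(s,S \right)} = \sqrt{5 + S}$
$W{\left(k \right)} = -1254$ ($W{\left(k \right)} = 12 - 1266 = -1254$)
$l{\left(m \right)} = 406 + m^{2} + 2 m \sqrt{6}$ ($l{\left(m \right)} = \left(m^{2} + \sqrt{5 + 19} m\right) + 406 = \left(m^{2} + \sqrt{24} m\right) + 406 = \left(m^{2} + 2 \sqrt{6} m\right) + 406 = \left(m^{2} + 2 m \sqrt{6}\right) + 406 = 406 + m^{2} + 2 m \sqrt{6}$)
$\left(-325846 + l{\left(\left(11 - 10\right) 0 \right)}\right) + W{\left(161 \right)} = \left(-325846 + \left(406 + \left(\left(11 - 10\right) 0\right)^{2} + 2 \left(11 - 10\right) 0 \sqrt{6}\right)\right) - 1254 = \left(-325846 + \left(406 + \left(1 \cdot 0\right)^{2} + 2 \cdot 1 \cdot 0 \sqrt{6}\right)\right) - 1254 = \left(-325846 + \left(406 + 0^{2} + 2 \cdot 0 \sqrt{6}\right)\right) - 1254 = \left(-325846 + \left(406 + 0 + 0\right)\right) - 1254 = \left(-325846 + 406\right) - 1254 = -325440 - 1254 = -326694$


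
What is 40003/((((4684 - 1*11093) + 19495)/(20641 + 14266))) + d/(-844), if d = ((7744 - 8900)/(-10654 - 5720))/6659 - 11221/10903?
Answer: 116755166300945640873025/1094152682837188836 ≈ 1.0671e+5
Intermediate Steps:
d = -611731569559/594401391399 (d = -1156/(-16374)*(1/6659) - 11221*1/10903 = -1156*(-1/16374)*(1/6659) - 11221/10903 = (578/8187)*(1/6659) - 11221/10903 = 578/54517233 - 11221/10903 = -611731569559/594401391399 ≈ -1.0292)
40003/((((4684 - 1*11093) + 19495)/(20641 + 14266))) + d/(-844) = 40003/((((4684 - 1*11093) + 19495)/(20641 + 14266))) - 611731569559/594401391399/(-844) = 40003/((((4684 - 11093) + 19495)/34907)) - 611731569559/594401391399*(-1/844) = 40003/(((-6409 + 19495)*(1/34907))) + 611731569559/501674774340756 = 40003/((13086*(1/34907))) + 611731569559/501674774340756 = 40003/(13086/34907) + 611731569559/501674774340756 = 40003*(34907/13086) + 611731569559/501674774340756 = 1396384721/13086 + 611731569559/501674774340756 = 116755166300945640873025/1094152682837188836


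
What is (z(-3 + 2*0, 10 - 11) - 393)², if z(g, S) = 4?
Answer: 151321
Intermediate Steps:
(z(-3 + 2*0, 10 - 11) - 393)² = (4 - 393)² = (-389)² = 151321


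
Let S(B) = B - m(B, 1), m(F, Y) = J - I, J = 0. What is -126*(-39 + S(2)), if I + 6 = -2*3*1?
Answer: 6174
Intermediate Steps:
I = -12 (I = -6 - 2*3*1 = -6 - 6*1 = -6 - 6 = -12)
m(F, Y) = 12 (m(F, Y) = 0 - 1*(-12) = 0 + 12 = 12)
S(B) = -12 + B (S(B) = B - 1*12 = B - 12 = -12 + B)
-126*(-39 + S(2)) = -126*(-39 + (-12 + 2)) = -126*(-39 - 10) = -126*(-49) = 6174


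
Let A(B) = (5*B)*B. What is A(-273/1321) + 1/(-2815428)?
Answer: 1049153422019/4913037292548 ≈ 0.21354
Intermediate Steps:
A(B) = 5*B**2
A(-273/1321) + 1/(-2815428) = 5*(-273/1321)**2 + 1/(-2815428) = 5*(-273*1/1321)**2 - 1/2815428 = 5*(-273/1321)**2 - 1/2815428 = 5*(74529/1745041) - 1/2815428 = 372645/1745041 - 1/2815428 = 1049153422019/4913037292548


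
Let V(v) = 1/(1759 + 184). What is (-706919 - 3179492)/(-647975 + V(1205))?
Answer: 7551296573/1259015424 ≈ 5.9978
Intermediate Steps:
V(v) = 1/1943
(-706919 - 3179492)/(-647975 + V(1205)) = (-706919 - 3179492)/(-647975 + 1/1943) = -3886411/(-1259015424/1943) = -3886411*(-1943/1259015424) = 7551296573/1259015424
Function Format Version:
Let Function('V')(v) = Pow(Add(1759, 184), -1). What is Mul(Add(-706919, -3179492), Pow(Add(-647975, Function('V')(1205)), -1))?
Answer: Rational(7551296573, 1259015424) ≈ 5.9978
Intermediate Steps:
Function('V')(v) = Rational(1, 1943) (Function('V')(v) = Pow(1943, -1) = Rational(1, 1943))
Mul(Add(-706919, -3179492), Pow(Add(-647975, Function('V')(1205)), -1)) = Mul(Add(-706919, -3179492), Pow(Add(-647975, Rational(1, 1943)), -1)) = Mul(-3886411, Pow(Rational(-1259015424, 1943), -1)) = Mul(-3886411, Rational(-1943, 1259015424)) = Rational(7551296573, 1259015424)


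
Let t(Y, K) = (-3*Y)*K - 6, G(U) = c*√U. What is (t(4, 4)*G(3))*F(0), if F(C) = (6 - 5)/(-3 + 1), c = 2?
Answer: 54*√3 ≈ 93.531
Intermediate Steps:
G(U) = 2*√U
t(Y, K) = -6 - 3*K*Y (t(Y, K) = -3*K*Y - 6 = -6 - 3*K*Y)
F(C) = -½ (F(C) = 1/(-2) = 1*(-½) = -½)
(t(4, 4)*G(3))*F(0) = ((-6 - 3*4*4)*(2*√3))*(-½) = ((-6 - 48)*(2*√3))*(-½) = -108*√3*(-½) = 54*√3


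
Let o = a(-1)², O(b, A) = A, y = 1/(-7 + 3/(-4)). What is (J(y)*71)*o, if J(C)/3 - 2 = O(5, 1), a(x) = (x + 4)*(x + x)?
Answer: 23004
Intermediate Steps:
a(x) = 2*x*(4 + x) (a(x) = (4 + x)*(2*x) = 2*x*(4 + x))
y = -4/31 (y = 1/(-7 + 3*(-¼)) = 1/(-7 - ¾) = 1/(-31/4) = -4/31 ≈ -0.12903)
J(C) = 9 (J(C) = 6 + 3*1 = 6 + 3 = 9)
o = 36 (o = (2*(-1)*(4 - 1))² = (2*(-1)*3)² = (-6)² = 36)
(J(y)*71)*o = (9*71)*36 = 639*36 = 23004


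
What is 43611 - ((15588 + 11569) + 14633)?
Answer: 1821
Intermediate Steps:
43611 - ((15588 + 11569) + 14633) = 43611 - (27157 + 14633) = 43611 - 1*41790 = 43611 - 41790 = 1821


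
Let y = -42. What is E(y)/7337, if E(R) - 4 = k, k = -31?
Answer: -27/7337 ≈ -0.0036800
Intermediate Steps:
E(R) = -27 (E(R) = 4 - 31 = -27)
E(y)/7337 = -27/7337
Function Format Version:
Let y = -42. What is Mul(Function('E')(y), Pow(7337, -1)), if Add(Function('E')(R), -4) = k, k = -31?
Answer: Rational(-27, 7337) ≈ -0.0036800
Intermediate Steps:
Function('E')(R) = -27 (Function('E')(R) = Add(4, -31) = -27)
Mul(Function('E')(y), Pow(7337, -1)) = Mul(-27, Pow(7337, -1)) = Mul(-27, Rational(1, 7337)) = Rational(-27, 7337)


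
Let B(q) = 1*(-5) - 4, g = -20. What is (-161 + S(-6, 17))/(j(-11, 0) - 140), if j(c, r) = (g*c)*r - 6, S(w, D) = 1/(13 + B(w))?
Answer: 643/584 ≈ 1.1010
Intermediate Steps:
B(q) = -9 (B(q) = -5 - 4 = -9)
S(w, D) = ¼ (S(w, D) = 1/(13 - 9) = 1/4 = ¼)
j(c, r) = -6 - 20*c*r (j(c, r) = (-20*c)*r - 6 = -20*c*r - 6 = -6 - 20*c*r)
(-161 + S(-6, 17))/(j(-11, 0) - 140) = (-161 + ¼)/((-6 - 20*(-11)*0) - 140) = -643/(4*((-6 + 0) - 140)) = -643/(4*(-6 - 140)) = -643/4/(-146) = -643/4*(-1/146) = 643/584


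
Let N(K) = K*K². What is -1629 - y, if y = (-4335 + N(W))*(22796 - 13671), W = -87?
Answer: 6048395121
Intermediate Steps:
N(K) = K³
y = -6048396750 (y = (-4335 + (-87)³)*(22796 - 13671) = (-4335 - 658503)*9125 = -662838*9125 = -6048396750)
-1629 - y = -1629 - 1*(-6048396750) = -1629 + 6048396750 = 6048395121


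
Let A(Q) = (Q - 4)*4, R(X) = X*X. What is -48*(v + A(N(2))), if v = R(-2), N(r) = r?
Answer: 192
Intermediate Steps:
R(X) = X**2
v = 4 (v = (-2)**2 = 4)
A(Q) = -16 + 4*Q (A(Q) = (-4 + Q)*4 = -16 + 4*Q)
-48*(v + A(N(2))) = -48*(4 + (-16 + 4*2)) = -48*(4 + (-16 + 8)) = -48*(4 - 8) = -48*(-4) = 192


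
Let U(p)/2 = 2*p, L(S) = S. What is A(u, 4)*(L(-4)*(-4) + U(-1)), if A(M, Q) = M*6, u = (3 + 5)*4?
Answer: 2304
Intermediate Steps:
u = 32 (u = 8*4 = 32)
U(p) = 4*p (U(p) = 2*(2*p) = 4*p)
A(M, Q) = 6*M
A(u, 4)*(L(-4)*(-4) + U(-1)) = (6*32)*(-4*(-4) + 4*(-1)) = 192*(16 - 4) = 192*12 = 2304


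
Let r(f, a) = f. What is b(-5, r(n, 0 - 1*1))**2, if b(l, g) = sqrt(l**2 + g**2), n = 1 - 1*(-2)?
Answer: 34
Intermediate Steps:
n = 3 (n = 1 + 2 = 3)
b(l, g) = sqrt(g**2 + l**2)
b(-5, r(n, 0 - 1*1))**2 = (sqrt(3**2 + (-5)**2))**2 = (sqrt(9 + 25))**2 = (sqrt(34))**2 = 34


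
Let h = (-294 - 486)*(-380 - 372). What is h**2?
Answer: 344052633600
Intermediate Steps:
h = 586560 (h = -780*(-752) = 586560)
h**2 = 586560**2 = 344052633600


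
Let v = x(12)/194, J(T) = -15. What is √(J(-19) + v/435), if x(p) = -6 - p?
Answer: 3*I*√329711730/14065 ≈ 3.873*I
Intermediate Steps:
v = -9/97 (v = (-6 - 1*12)/194 = (-6 - 12)*(1/194) = -18*1/194 = -9/97 ≈ -0.092783)
√(J(-19) + v/435) = √(-15 - 9/97/435) = √(-15 - 9/97*1/435) = √(-15 - 3/14065) = √(-210978/14065) = 3*I*√329711730/14065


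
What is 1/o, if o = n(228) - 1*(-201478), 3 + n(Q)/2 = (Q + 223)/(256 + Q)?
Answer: 22/4432425 ≈ 4.9634e-6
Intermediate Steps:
n(Q) = -6 + 2*(223 + Q)/(256 + Q) (n(Q) = -6 + 2*((Q + 223)/(256 + Q)) = -6 + 2*((223 + Q)/(256 + Q)) = -6 + 2*(223 + Q)/(256 + Q))
o = 4432425/22 (o = 2*(-545 - 2*228)/(256 + 228) - 1*(-201478) = 2*(-545 - 456)/484 + 201478 = 2*(1/484)*(-1001) + 201478 = -91/22 + 201478 = 4432425/22 ≈ 2.0147e+5)
1/o = 1/(4432425/22) = 22/4432425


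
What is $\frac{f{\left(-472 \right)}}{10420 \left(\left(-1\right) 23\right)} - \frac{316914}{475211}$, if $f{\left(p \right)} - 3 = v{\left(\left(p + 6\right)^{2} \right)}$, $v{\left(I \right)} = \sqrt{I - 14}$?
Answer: $- \frac{75953034873}{113889068260} - \frac{\sqrt{217142}}{239660} \approx -0.66885$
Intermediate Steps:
$v{\left(I \right)} = \sqrt{-14 + I}$
$f{\left(p \right)} = 3 + \sqrt{-14 + \left(6 + p\right)^{2}}$ ($f{\left(p \right)} = 3 + \sqrt{-14 + \left(p + 6\right)^{2}} = 3 + \sqrt{-14 + \left(6 + p\right)^{2}}$)
$\frac{f{\left(-472 \right)}}{10420 \left(\left(-1\right) 23\right)} - \frac{316914}{475211} = \frac{3 + \sqrt{-14 + \left(6 - 472\right)^{2}}}{10420 \left(\left(-1\right) 23\right)} - \frac{316914}{475211} = \frac{3 + \sqrt{-14 + \left(-466\right)^{2}}}{10420 \left(-23\right)} - \frac{316914}{475211} = \frac{3 + \sqrt{-14 + 217156}}{-239660} - \frac{316914}{475211} = \left(3 + \sqrt{217142}\right) \left(- \frac{1}{239660}\right) - \frac{316914}{475211} = \left(- \frac{3}{239660} - \frac{\sqrt{217142}}{239660}\right) - \frac{316914}{475211} = - \frac{75953034873}{113889068260} - \frac{\sqrt{217142}}{239660}$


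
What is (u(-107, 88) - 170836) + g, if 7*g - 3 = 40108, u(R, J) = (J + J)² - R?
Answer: -938160/7 ≈ -1.3402e+5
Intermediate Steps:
u(R, J) = -R + 4*J² (u(R, J) = (2*J)² - R = 4*J² - R = -R + 4*J²)
g = 40111/7 (g = 3/7 + (⅐)*40108 = 3/7 + 40108/7 = 40111/7 ≈ 5730.1)
(u(-107, 88) - 170836) + g = ((-1*(-107) + 4*88²) - 170836) + 40111/7 = ((107 + 4*7744) - 170836) + 40111/7 = ((107 + 30976) - 170836) + 40111/7 = (31083 - 170836) + 40111/7 = -139753 + 40111/7 = -938160/7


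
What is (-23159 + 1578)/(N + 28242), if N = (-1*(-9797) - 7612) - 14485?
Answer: -21581/15942 ≈ -1.3537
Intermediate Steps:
N = -12300 (N = (9797 - 7612) - 14485 = 2185 - 14485 = -12300)
(-23159 + 1578)/(N + 28242) = (-23159 + 1578)/(-12300 + 28242) = -21581/15942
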